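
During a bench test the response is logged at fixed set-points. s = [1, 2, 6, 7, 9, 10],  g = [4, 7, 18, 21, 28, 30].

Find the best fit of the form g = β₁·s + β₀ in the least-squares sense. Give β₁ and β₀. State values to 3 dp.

The normal system AᵀA·[β₁, β₀]ᵀ = Aᵀg is [[271, 35]; [35, 6]]·[β₁, β₀]ᵀ = [825, 108]ᵀ.
Δ = 271·6 − 35² = 401.
β₁ = (825·6 − 35·108)/401 = 1170/401; β₀ = (271·108 − 35·825)/401 = 393/401.

β₁ = 2.918, β₀ = 0.980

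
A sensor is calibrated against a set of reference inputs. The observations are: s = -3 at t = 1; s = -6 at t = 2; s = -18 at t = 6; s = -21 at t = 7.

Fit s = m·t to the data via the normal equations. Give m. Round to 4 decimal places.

Normal-equation sums: Σt·t = 90.
Moment sums: Σt·s = -270.
MᵀM·[m]ᵀ = Mᵀs becomes [[90]]·[m]ᵀ = [-270]ᵀ.
Hence m = -270 / 90 ≈ -3.

m = -3.0000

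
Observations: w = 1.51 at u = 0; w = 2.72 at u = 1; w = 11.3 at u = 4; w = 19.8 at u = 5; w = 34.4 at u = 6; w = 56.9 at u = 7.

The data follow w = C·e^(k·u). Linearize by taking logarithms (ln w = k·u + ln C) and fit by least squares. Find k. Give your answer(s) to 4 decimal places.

Linearized form: ln w = k·u + ln C. From the 6 transformed points,
Sums: Σu = 23.0000, Σ(u)² = 127.0000, Σln w = 14.4026, Σu·ln w = 75.1457.
Normal system: [[127.0000, 23.0000]; [23.0000, 6]]·[k, ln C]ᵀ = [75.1457, 14.4026]ᵀ.
Slope k = (n·Σu·ln w − Σu·Σln w)/(n·Σ(u)² − (Σu)²) = (6·75.1457 − 23.0000·14.4026)/233.0000 = 0.51337; ln C = (Σln w − k·Σu)/n = 0.43252.

k = 0.5134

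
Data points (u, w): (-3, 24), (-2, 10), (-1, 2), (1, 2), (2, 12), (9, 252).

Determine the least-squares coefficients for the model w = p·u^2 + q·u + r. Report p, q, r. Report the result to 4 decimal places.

p = 3.0602, q = 0.5932, r = -1.2632

Sums needed: Σu^2·u^2 = 6676, Σu^2·u = 702, Σu^2 = 100, Σu·u = 100, Σu = 6, Σ1 = 6.
Moment sums: Σu^2·w = 20720, Σu·w = 2200, Σw = 302.
So MᵀM·[p, q, r]ᵀ = Mᵀw: [[6676, 702, 100]; [702, 100, 6]; [100, 6, 6]]·[p, q, r]ᵀ = [20720, 2200, 302]ᵀ.
Inverting the 3×3 Gram matrix, [p, q, r]ᵀ = [248963/81355, 48256/81355, -102771/81355]ᵀ.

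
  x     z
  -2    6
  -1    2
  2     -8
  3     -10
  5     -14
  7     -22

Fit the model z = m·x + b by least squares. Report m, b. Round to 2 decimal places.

MᵀM·[m, b]ᵀ = Mᵀz reads: 92·m + 14·b = -284;  14·m + 6·b = -46.
Determinant 92·6 − 14² = 356.
m = ((-284)·6 − 14·(-46))/356 = -265/89; b = (92·(-46) − 14·(-284))/356 = -64/89.

m = -2.98, b = -0.72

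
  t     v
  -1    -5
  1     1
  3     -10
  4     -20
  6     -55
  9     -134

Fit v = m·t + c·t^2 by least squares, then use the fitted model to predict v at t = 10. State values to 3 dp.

MᵀM·[m, c]ᵀ = Mᵀv reads: 144·m + 1036·c = -1640;  1036·m + 8196·c = -13248.
(Σt·t = 144, Σt·t^2 = 1036, Σt^2·t^2 = 8196, Σt·v = -1640, Σt^2·v = -13248.)
Δ = 144·8196 − 1036² = 106928.
m = ((-1640)·8196 − 1036·(-13248))/106928 = 17718/6683; c = (144·(-13248) − 1036·(-1640))/106928 = -13042/6683.
At t = 10: v̂ = (17718/6683)·(10) + (-13042/6683)·(100) = -1127020/6683.

v̂ = -168.640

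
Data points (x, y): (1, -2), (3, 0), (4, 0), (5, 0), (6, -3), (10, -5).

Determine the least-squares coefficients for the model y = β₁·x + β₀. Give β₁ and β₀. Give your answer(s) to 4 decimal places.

Setting ∂/∂β₁ … = 0 gives: 187·β₁ + 29·β₀ = -70;  29·β₁ + 6·β₀ = -10.
(Σx·x = 187, Σx = 29, Σ1 = 6, Σx·y = -70, Σy = -10.)
det = 187·6 − 29² = 281.
β₁ = ((-70)·6 − 29·(-10))/281 = -130/281; β₀ = (187·(-10) − 29·(-70))/281 = 160/281.

β₁ = -0.4626, β₀ = 0.5694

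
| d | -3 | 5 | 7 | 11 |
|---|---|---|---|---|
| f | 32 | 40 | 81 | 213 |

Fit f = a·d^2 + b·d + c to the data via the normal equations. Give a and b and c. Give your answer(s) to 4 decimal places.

a = 1.9947, b = -3.0384, c = 4.9637

The normal equations are: 17748·a + 1772·b + 204·c = 31030;  1772·a + 204·b + 20·c = 3014;  204·a + 20·b + 4·c = 366.
Solving the 3×3 system (Gaussian elimination) gives a = 12359/6196, b = -9413/3098, c = 30755/6196.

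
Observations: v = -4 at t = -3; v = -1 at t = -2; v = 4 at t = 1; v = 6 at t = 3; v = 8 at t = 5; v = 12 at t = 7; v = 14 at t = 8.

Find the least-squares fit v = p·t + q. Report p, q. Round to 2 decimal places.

p = 1.52, q = 1.45

Setting ∂/∂p … = 0 gives: 161·p + 19·q = 272;  19·p + 7·q = 39.
Eliminating q: 7·(row 1) − 19·(row 2) gives 766·p = 7·272 − 19·39 = 1163, so p = 1163/766.
Then q = (39 − 19·(1163/766))/7 = 1111/766.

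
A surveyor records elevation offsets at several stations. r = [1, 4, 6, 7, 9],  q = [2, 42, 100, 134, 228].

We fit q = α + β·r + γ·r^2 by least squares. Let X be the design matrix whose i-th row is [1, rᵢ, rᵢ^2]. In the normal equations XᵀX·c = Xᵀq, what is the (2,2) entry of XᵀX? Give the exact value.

Row 2 ↔ basis r, column 2 ↔ basis r, so (XᵀX)_{2,2} = Σᵢ (r)·(r) = (1)·(1) + (4)·(4) + (6)·(6) + (7)·(7) + (9)·(9) = 183.

183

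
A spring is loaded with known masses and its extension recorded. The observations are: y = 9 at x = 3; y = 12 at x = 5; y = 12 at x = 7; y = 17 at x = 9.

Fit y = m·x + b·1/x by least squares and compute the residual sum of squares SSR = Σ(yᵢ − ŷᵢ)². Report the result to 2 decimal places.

The normal system AᵀA·[m, b]ᵀ = Aᵀy is [[164, 4]; [4, 18244/99225]]·[m, b]ᵀ = [324, 2836/315]ᵀ.
Eliminating b: (18244/99225)·(row 1) − 4·(row 2) gives (1404416/99225)·m = (18244/99225)·324 − 4·(2836/315) = 259744/11025, so m = 73053/43888.
Then b = ((2836/315) − 4·(73053/43888))/(18244/99225) = 559755/43888.
Residuals: -672/2743, 3090/2743, -8085/5486, 3303/5486; SSR = 21195/5486.

SSR = 3.86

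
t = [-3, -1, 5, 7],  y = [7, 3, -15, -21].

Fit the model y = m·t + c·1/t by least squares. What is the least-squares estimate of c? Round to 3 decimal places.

From the data, Σt·t = 84, Σt·1/t = 4, Σ1/t·1/t = 12916/11025.
Moment sums: Σt·y = -246, Σ1/t·y = -34/3.
So AᵀA·[m, c]ᵀ = Aᵀy: [[84, 4]; [4, 12916/11025]]·[m, c]ᵀ = [-246, -34/3]ᵀ.
Δ = 84·(12916/11025) − 4² = 43264/525.
m = ((-246)·(12916/11025) − 4·(-34/3))/(43264/525) = -27891/9464; c = (84·(-34/3) − 4·(-246))/(43264/525) = 525/1352.

c = 0.388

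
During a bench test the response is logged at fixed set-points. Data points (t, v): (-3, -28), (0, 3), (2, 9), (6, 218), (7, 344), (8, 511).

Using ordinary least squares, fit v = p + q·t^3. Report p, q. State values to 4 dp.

p = 1.2512, q = 0.9976

From the data, Σ1 = 6, Σt^3 = 1052, Σt^3·t^3 = 427242.
Right-hand side: Σv = 1057, Σt^3·v = 427540.
Normal equations: [[6, 1052]; [1052, 427242]]·[p, q]ᵀ = [1057, 427540]ᵀ.
det = 6·427242 − 1052² = 1456748.
p = (1057·427242 − 1052·427540)/1456748 = 911357/728374; q = (6·427540 − 1052·1057)/1456748 = 363319/364187.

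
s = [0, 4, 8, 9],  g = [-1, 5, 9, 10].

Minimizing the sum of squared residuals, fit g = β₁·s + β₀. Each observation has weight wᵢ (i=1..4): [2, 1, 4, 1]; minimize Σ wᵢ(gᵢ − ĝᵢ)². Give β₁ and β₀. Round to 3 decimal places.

β₁ = 1.225, β₀ = -0.767

Entries of XᵀWX: Σwᵢ·s·s = 353, Σwᵢ·s = 45, Σwᵢ·1 = 8.
And Σwᵢ·s·g = 398, Σwᵢ·g = 49.
Eliminating β₀: 8·(row 1) − 45·(row 2) gives 799·β₁ = 8·398 − 45·49 = 979, so β₁ = 979/799.
Then β₀ = (49 − 45·(979/799))/8 = -613/799.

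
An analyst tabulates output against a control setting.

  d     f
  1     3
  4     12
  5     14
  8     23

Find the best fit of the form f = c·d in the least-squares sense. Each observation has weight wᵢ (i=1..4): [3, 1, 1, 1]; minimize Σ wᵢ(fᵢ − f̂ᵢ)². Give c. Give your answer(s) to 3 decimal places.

c = 2.880

XᵀWX·[c]ᵀ = XᵀWf reads: 108·c = 311.
(Σwᵢ·d·d = 108, Σwᵢ·d·f = 311.)
Hence c = 311 / 108 ≈ 2.87963.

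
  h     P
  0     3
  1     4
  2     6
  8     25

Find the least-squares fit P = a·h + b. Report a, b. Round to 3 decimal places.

a = 2.877, b = 1.587

XᵀX·[a, b]ᵀ = XᵀP reads: 69·a + 11·b = 216;  11·a + 4·b = 38.
(Σh·h = 69, Σh = 11, Σ1 = 4, Σh·P = 216, ΣP = 38.)
Determinant 69·4 − 11² = 155.
a = (216·4 − 11·38)/155 = 446/155; b = (69·38 − 11·216)/155 = 246/155.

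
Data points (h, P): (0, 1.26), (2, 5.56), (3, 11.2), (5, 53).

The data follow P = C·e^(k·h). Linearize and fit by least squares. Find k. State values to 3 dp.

Taking logs, ln P = k·h + ln C, so regress ln P on h.
Σh = 10.0000, Σ(h)² = 38.0000, Σln P = 8.3329, Σh·ln P = 30.5304.
Equations: 38.0000·k + 10.0000·ln C = 30.5304;  10.0000·k + 4·ln C = 8.3329.
Slope k = (n·Σh·ln P − Σh·Σln P)/(n·Σ(h)² − (Σh)²) = (4·30.5304 − 10.0000·8.3329)/52.0000 = 0.74601; ln C = (Σln P − k·Σh)/n = 0.21821.

k = 0.746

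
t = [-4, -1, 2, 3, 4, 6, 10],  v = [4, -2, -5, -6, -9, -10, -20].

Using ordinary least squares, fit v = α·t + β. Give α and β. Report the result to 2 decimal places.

α = -1.61, β = -2.26

Entries of AᵀA: Σt·t = 182, Σt = 20, Σ1 = 7.
For Aᵀv: Σt·v = -338, Σv = -48.
Normal equations: [[182, 20]; [20, 7]]·[α, β]ᵀ = [-338, -48]ᵀ.
Δ = 182·7 − 20² = 874.
α = ((-338)·7 − 20·(-48))/874 = -37/23; β = (182·(-48) − 20·(-338))/874 = -52/23.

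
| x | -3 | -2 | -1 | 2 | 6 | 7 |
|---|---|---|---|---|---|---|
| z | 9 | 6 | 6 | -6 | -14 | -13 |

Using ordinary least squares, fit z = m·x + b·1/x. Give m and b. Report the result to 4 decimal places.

m = -2.0000, b = -4.3335

Entries of MᵀM: Σx·x = 103, Σx·1/x = 6, Σ1/x·1/x = 2927/1764.
Right-hand side: Σx·z = -232, Σ1/x·z = -403/21.
det = 103·(2927/1764) − 6² = 237977/1764.
m = ((-232)·(2927/1764) − 6·(-403/21))/(237977/1764) = -475952/237977; b = (103·(-403/21) − 6·(-232))/(237977/1764) = -1031268/237977.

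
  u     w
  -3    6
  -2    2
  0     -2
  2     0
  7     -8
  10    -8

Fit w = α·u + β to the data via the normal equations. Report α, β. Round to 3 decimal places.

Normal-equation sums: Σu·u = 166, Σu = 14, Σ1 = 6.
For Aᵀw: Σu·w = -158, Σw = -10.
So AᵀA·[α, β]ᵀ = Aᵀw: [[166, 14]; [14, 6]]·[α, β]ᵀ = [-158, -10]ᵀ.
det = 166·6 − 14² = 800.
α = ((-158)·6 − 14·(-10))/800 = -101/100; β = (166·(-10) − 14·(-158))/800 = 69/100.

α = -1.010, β = 0.690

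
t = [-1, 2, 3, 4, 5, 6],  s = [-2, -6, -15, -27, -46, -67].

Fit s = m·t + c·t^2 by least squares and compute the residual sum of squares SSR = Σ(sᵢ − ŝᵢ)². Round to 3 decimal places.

The normal system MᵀM·[m, c]ᵀ = Mᵀs is [[91, 439]; [439, 2275]]·[m, c]ᵀ = [-795, -4155]ᵀ.
det = 91·2275 − 439² = 14304.
m = ((-795)·2275 − 439·(-4155))/14304 = 1285/1192; c = (91·(-4155) − 439·(-795))/14304 = -2425/1192.
Residuals: 663/596, -11/596, 45/596, 369/298, -79/149, -137/596; SSR = 927/298.

SSR = 3.111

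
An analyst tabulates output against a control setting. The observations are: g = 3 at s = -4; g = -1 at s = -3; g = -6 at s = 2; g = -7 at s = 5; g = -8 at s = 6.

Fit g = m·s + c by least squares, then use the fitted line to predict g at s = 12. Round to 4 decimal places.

ĝ = -14.3913

Normal-equation sums: Σs·s = 90, Σs = 6, Σ1 = 5.
Moment sums: Σs·g = -104, Σg = -19.
XᵀX·[m, c]ᵀ = Xᵀg becomes [[90, 6]; [6, 5]]·[m, c]ᵀ = [-104, -19]ᵀ.
Eliminating c: 5·(row 1) − 6·(row 2) gives 414·m = 5·(-104) − 6·(-19) = -406, so m = -203/207.
Then c = ((-19) − 6·(-203/207))/5 = -181/69.
At s = 12: ĝ = (-203/207)·(12) + (-181/69)·(1) = -331/23.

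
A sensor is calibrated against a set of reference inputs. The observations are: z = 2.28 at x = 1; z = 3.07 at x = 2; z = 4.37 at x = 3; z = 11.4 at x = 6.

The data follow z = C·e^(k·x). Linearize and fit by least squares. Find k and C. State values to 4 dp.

Linearized form: ln z = k·x + ln C. From the 4 transformed points,
XᵀX = [[50.0000, 12.0000]; [12.0000, 4]], rhs = [22.0935, 5.8542]ᵀ  (here Σx = 12.0000, Σ(x)² = 50.0000, Σln z = 5.8542, Σx·ln z = 22.0935).
Solving (det = 56.0000): k = 0.32363, ln C = 0.49267, so C = exp(0.49267) = 1.63668.

k = 0.3236, C = 1.6367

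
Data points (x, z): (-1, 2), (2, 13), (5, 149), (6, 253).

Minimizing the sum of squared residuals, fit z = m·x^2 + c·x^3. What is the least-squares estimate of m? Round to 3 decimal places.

AᵀA·[m, c]ᵀ = Aᵀz reads: 1938·m + 10932·c = 12887;  10932·m + 62346·c = 73375.
(Σx^2·x^2 = 1938, Σx^2·x^3 = 10932, Σx^3·x^3 = 62346, Σx^2·z = 12887, Σx^3·z = 73375.)
Δ = 1938·62346 − 10932² = 1317924.
m = (12887·62346 − 10932·73375)/1317924 = 73189/73218; c = (1938·73375 − 10932·12887)/1317924 = 73337/73218.

m = 1.000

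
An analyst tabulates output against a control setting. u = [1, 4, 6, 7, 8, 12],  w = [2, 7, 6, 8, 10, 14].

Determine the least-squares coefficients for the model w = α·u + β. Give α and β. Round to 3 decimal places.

Sums needed: Σu·u = 310, Σu = 38, Σ1 = 6.
For Xᵀw: Σu·w = 370, Σw = 47.
So XᵀX·[α, β]ᵀ = Xᵀw: [[310, 38]; [38, 6]]·[α, β]ᵀ = [370, 47]ᵀ.
det = 310·6 − 38² = 416.
α = (370·6 − 38·47)/416 = 217/208; β = (310·47 − 38·370)/416 = 255/208.

α = 1.043, β = 1.226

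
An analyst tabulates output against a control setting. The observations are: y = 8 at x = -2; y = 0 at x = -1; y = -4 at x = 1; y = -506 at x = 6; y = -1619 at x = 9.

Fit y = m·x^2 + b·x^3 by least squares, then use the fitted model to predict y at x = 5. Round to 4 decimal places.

Setting ∂/∂m … = 0 gives: 7875·m + 66793·b = -149327;  66793·m + 578163·b = -1289615.
Eliminating b: 578163·(row 1) − 66793·(row 2) gives 91728776·m = 578163·(-149327) − 66793·(-1289615) = -198091606, so m = -99045803/45864388.
Then b = ((-1289615) − 66793·(-99045803/45864388))/578163 = -90859907/45864388.
At x = 5: ŷ = (-99045803/45864388)·(25) + (-90859907/45864388)·(125) = -6916816725/22932194.

ŷ = -301.6204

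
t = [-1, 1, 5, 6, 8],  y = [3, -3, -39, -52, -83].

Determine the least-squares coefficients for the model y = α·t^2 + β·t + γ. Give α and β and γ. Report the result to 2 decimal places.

α = -0.87, β = -3.51, γ = 0.72

From the data, Σt^2·t^2 = 6019, Σt^2·t = 853, Σt^2 = 127, Σt·t = 127, Σt = 19, Σ1 = 5.
And Σt^2·y = -8159, Σt·y = -1177, Σy = -174.
Normal equations: [[6019, 853, 127]; [853, 127, 19]; [127, 19, 5]]·[α, β, γ]ᵀ = [-8159, -1177, -174]ᵀ.
Row-reducing yields α = -34667/39678, β = -139147/39678, γ = 4751/6613.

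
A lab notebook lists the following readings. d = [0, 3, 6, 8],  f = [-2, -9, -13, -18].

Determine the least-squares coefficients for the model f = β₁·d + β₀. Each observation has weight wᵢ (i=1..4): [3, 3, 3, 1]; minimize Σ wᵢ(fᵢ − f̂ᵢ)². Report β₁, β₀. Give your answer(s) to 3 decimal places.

β₁ = -1.882, β₀ = -2.412

Sums needed: Σwᵢ·d·d = 199, Σwᵢ·d = 35, Σwᵢ·1 = 10.
For XᵀWf: Σwᵢ·d·f = -459, Σwᵢ·f = -90.
Normal equations: [[199, 35]; [35, 10]]·[β₁, β₀]ᵀ = [-459, -90]ᵀ.
det = 199·10 − 35² = 765.
β₁ = ((-459)·10 − 35·(-90))/765 = -32/17; β₀ = (199·(-90) − 35·(-459))/765 = -41/17.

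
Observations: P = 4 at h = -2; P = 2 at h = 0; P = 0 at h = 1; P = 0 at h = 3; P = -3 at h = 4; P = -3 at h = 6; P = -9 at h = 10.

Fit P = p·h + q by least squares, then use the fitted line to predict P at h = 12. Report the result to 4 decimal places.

AᵀA·[p, q]ᵀ = AᵀP reads: 166·p + 22·q = -128;  22·p + 7·q = -9.
(Σh·h = 166, Σh = 22, Σ1 = 7, Σh·P = -128, ΣP = -9.)
Δ = 166·7 − 22² = 678.
p = ((-128)·7 − 22·(-9))/678 = -349/339; q = (166·(-9) − 22·(-128))/678 = 661/339.
At h = 12: P̂ = (-349/339)·(12) + (661/339)·(1) = -3527/339.

P̂ = -10.4041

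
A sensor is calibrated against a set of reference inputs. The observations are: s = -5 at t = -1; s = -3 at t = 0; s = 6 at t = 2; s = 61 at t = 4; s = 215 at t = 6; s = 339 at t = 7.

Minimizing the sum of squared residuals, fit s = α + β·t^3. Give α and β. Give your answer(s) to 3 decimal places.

α = -2.826, β = 1.000

Entries of AᵀA: Σ1 = 6, Σt^3 = 630, Σt^3·t^3 = 168466.
And Σs = 613, Σt^3·s = 166674.
AᵀA·[α, β]ᵀ = Aᵀs becomes [[6, 630]; [630, 168466]]·[α, β]ᵀ = [613, 166674]ᵀ.
Determinant 6·168466 − 630² = 613896.
α = (613·168466 − 630·166674)/613896 = -867481/306948; β = (6·166674 − 630·613)/613896 = 102309/102316.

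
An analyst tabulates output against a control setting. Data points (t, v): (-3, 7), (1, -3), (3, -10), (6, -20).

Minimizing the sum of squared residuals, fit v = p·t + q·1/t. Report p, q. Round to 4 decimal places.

p = -3.2133, q = 0.6825

Entries of MᵀM: Σt·t = 55, Σt·1/t = 4, Σ1/t·1/t = 5/4.
For Mᵀv: Σt·v = -174, Σ1/t·v = -12.
Normal equations: [[55, 4]; [4, 5/4]]·[p, q]ᵀ = [-174, -12]ᵀ.
Eliminating q: (5/4)·(row 1) − 4·(row 2) gives (211/4)·p = (5/4)·(-174) − 4·(-12) = -339/2, so p = -678/211.
Then q = ((-12) − 4·(-678/211))/(5/4) = 144/211.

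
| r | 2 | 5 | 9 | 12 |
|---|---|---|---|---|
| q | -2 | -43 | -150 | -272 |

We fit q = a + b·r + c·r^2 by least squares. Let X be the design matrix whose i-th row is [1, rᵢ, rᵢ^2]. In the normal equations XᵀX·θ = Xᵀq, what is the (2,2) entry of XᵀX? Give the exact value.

254

Row 2 ↔ basis r, column 2 ↔ basis r, so (XᵀX)_{2,2} = Σᵢ (r)·(r) = (2)·(2) + (5)·(5) + (9)·(9) + (12)·(12) = 254.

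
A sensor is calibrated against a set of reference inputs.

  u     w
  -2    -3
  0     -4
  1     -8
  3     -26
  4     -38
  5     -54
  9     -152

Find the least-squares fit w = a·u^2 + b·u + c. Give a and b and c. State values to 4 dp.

Sums needed: Σu^2·u^2 = 7540, Σu^2·u = 938, Σu^2 = 136, Σu·u = 136, Σu = 20, Σ1 = 7.
Right-hand side: Σu^2·w = -14524, Σu·w = -1870, Σw = -285.
So MᵀM·[a, b, c]ᵀ = Mᵀw: [[7540, 938, 136]; [938, 136, 20]; [136, 20, 7]]·[a, b, c]ᵀ = [-14524, -1870, -285]ᵀ.
Row-reducing yields a = -25013/16401, b = -45296/16401, c = -1587/497.

a = -1.5251, b = -2.7618, c = -3.1932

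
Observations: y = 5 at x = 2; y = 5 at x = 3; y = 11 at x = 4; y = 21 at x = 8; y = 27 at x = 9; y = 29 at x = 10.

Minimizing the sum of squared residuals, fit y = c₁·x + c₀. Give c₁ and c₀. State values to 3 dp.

The normal system MᵀM·[c₁, c₀]ᵀ = Mᵀy is [[274, 36]; [36, 6]]·[c₁, c₀]ᵀ = [770, 98]ᵀ.
Δ = 274·6 − 36² = 348.
c₁ = (770·6 − 36·98)/348 = 91/29; c₀ = (274·98 − 36·770)/348 = -217/87.

c₁ = 3.138, c₀ = -2.494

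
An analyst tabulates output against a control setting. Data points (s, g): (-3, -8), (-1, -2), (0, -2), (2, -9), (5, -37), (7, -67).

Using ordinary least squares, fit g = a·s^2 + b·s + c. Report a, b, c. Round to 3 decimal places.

The normal system MᵀM·[a, b, c]ᵀ = Mᵀg is [[3124, 448, 88]; [448, 88, 10]; [88, 10, 6]]·[a, b, c]ᵀ = [-4318, -646, -125]ᵀ.
Solving the 3×3 system (Gaussian elimination) gives a = -11339/9994, b = -13419/9994, c = -9769/4997.

a = -1.135, b = -1.343, c = -1.955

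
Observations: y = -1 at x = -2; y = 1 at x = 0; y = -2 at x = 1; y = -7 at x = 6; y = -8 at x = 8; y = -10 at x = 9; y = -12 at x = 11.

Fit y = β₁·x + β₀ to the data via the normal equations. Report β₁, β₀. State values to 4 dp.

Compute the Gram sums: Σx·x = 307, Σx = 33, Σ1 = 7.
For Mᵀy: Σx·y = -328, Σy = -39.
Δ = 307·7 − 33² = 1060.
β₁ = ((-328)·7 − 33·(-39))/1060 = -1009/1060; β₀ = (307·(-39) − 33·(-328))/1060 = -1149/1060.

β₁ = -0.9519, β₀ = -1.0840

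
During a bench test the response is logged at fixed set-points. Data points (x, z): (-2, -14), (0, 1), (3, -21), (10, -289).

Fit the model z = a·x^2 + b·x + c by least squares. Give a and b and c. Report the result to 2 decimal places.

a = -3.07, b = 1.66, c = 1.41

From the data, Σx^2·x^2 = 10097, Σx^2·x = 1019, Σx^2 = 113, Σx·x = 113, Σx = 11, Σ1 = 4.
Moment sums: Σx^2·z = -29145, Σx·z = -2925, Σz = -323.
Normal equations: [[10097, 1019, 113]; [1019, 113, 11]; [113, 11, 4]]·[a, b, c]ᵀ = [-29145, -2925, -323]ᵀ.
Solving the 3×3 system (Gaussian elimination) gives a = -28553/9300, b = 15479/9300, c = 218/155.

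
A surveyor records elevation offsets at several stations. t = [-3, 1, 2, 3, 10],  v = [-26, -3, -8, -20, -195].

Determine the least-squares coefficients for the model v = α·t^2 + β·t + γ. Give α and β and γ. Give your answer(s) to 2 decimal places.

α = -2.04, β = 1.27, γ = -3.41

The normal equations are: 10179·α + 1009·β + 123·γ = -19949;  1009·α + 123·β + 13·γ = -1951;  123·α + 13·β + 5·γ = -252.
Row-reducing yields α = -416771/203836, β = 259057/203836, γ = -173579/50959.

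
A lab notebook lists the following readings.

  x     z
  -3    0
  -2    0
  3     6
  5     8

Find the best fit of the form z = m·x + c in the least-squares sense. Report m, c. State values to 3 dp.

With design matrix A, AᵀA = [[47, 3]; [3, 4]] and Aᵀz = [58, 14]ᵀ.
Δ = 47·4 − 3² = 179.
m = (58·4 − 3·14)/179 = 190/179; c = (47·14 − 3·58)/179 = 484/179.

m = 1.061, c = 2.704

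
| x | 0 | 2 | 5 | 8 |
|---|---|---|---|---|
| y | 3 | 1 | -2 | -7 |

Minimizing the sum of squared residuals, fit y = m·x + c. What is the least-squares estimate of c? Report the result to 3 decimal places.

c = 3.367

The normal system MᵀM·[m, c]ᵀ = Mᵀy is [[93, 15]; [15, 4]]·[m, c]ᵀ = [-64, -5]ᵀ.
Eliminating c: 4·(row 1) − 15·(row 2) gives 147·m = 4·(-64) − 15·(-5) = -181, so m = -181/147.
Then c = ((-5) − 15·(-181/147))/4 = 165/49.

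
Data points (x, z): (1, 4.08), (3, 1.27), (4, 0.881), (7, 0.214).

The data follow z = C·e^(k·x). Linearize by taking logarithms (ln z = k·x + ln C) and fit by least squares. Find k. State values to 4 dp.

k = -0.4847

With ln zᵢ as the transformed response and xᵢ as the regressor:
Over the data: Σx = 15.0000, Σ(x)² = 75.0000, Σln z = -0.0234, Σx·ln z = -9.1761.
Normal system: [[75.0000, 15.0000]; [15.0000, 4]]·[k, ln C]ᵀ = [-9.1761, -0.0234]ᵀ.
Δ = 75.0000·4 − (15.0000)² = 75.0000; k = (-9.1761·4 − 15.0000·-0.0234)/75.0000 = -0.48472, ln C = (75.0000·-0.0234 − 15.0000·-9.1761)/75.0000 = 1.81186.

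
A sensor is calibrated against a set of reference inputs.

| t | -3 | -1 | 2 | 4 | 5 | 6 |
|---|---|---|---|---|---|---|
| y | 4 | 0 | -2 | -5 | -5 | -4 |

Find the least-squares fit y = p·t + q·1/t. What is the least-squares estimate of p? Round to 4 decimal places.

The normal equations are: 91·p + 6·q = -85;  6·p + (5369/3600)·q = -21/4.
(Σt·t = 91, Σt·1/t = 6, Σ1/t·1/t = 5369/3600, Σt·y = -85, Σ1/t·y = -21/4.)
Δ = 91·(5369/3600) − 6² = 358979/3600.
p = ((-85)·(5369/3600) − 6·(-21/4))/(358979/3600) = -342965/358979; q = (91·(-21/4) − 6·(-85))/(358979/3600) = 116100/358979.

p = -0.9554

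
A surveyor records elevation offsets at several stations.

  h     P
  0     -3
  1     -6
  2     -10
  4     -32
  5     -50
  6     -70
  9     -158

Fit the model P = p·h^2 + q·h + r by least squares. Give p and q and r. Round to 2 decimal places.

Forming AᵀA = [[8755, 1143, 163]; [1143, 163, 27]; [163, 27, 7]] and AᵀP = [-17126, -2246, -329]ᵀ gives AᵀA·[p, q, r]ᵀ = AᵀP.
Row-reducing yields p = -31865/15988, q = 13039/15988, r = -29865/7994.

p = -1.99, q = 0.82, r = -3.74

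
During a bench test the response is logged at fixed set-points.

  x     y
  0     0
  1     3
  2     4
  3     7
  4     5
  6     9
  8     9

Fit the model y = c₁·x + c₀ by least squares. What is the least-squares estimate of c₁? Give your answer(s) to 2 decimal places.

c₁ = 1.07

From the data, Σx·x = 130, Σx = 24, Σ1 = 7.
Right-hand side: Σx·y = 178, Σy = 37.
Normal equations: [[130, 24]; [24, 7]]·[c₁, c₀]ᵀ = [178, 37]ᵀ.
det = 130·7 − 24² = 334.
c₁ = (178·7 − 24·37)/334 = 179/167; c₀ = (130·37 − 24·178)/334 = 269/167.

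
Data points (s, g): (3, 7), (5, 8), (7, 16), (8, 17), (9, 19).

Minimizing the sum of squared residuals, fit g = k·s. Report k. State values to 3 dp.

k = 2.105

From the data, Σs·s = 228.
Moment sums: Σs·g = 480.
MᵀM·[k]ᵀ = Mᵀg becomes [[228]]·[k]ᵀ = [480]ᵀ.
Hence k = 480 / 228 ≈ 2.10526.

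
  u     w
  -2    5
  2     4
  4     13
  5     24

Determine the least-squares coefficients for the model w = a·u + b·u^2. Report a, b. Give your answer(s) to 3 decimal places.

a = -0.478, b = 1.023

The normal system XᵀX·[a, b]ᵀ = Xᵀw is [[49, 189]; [189, 913]]·[a, b]ᵀ = [170, 844]ᵀ.
Eliminating b: 913·(row 1) − 189·(row 2) gives 9016·a = 913·170 − 189·844 = -4306, so a = -2153/4508.
Then b = (844 − 189·(-2153/4508))/913 = 659/644.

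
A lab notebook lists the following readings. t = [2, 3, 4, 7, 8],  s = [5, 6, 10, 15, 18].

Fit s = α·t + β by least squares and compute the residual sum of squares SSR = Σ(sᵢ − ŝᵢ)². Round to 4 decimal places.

SSR = 2.1418

With design matrix X, XᵀX = [[142, 24]; [24, 5]] and Xᵀs = [317, 54]ᵀ.
Determinant 142·5 − 24² = 134.
α = (317·5 − 24·54)/134 = 289/134; β = (142·54 − 24·317)/134 = 30/67.
Residuals: 16/67, -123/134, 62/67, -73/134, 20/67; SSR = 287/134.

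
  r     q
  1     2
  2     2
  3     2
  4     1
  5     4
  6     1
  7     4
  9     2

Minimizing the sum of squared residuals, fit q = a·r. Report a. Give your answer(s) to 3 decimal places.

a = 0.398

Entries of XᵀX: Σr·r = 221.
And Σr·q = 88.
XᵀX·[a]ᵀ = Xᵀq becomes [[221]]·[a]ᵀ = [88]ᵀ.
a = 88/221 = 0.39819.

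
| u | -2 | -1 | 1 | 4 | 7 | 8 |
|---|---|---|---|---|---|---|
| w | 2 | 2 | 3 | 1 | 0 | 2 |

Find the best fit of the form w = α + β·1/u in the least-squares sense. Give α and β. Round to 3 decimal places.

α = 1.666, β = 0.200

The normal equations are: 6·α + (1/56)·β = 10;  (1/56)·α + (7365/3136)·β = 1/2.
(Σ1 = 6, Σ1/u = 1/56, Σ1/u·1/u = 7365/3136, Σw = 10, Σ1/u·w = 1/2.)
Eliminating β: (7365/3136)·(row 1) − (1/56)·(row 2) gives (44189/3136)·α = (7365/3136)·10 − (1/56)·(1/2) = 36811/1568, so α = 73622/44189.
Then β = ((1/2) − (1/56)·(73622/44189))/(7365/3136) = 8848/44189.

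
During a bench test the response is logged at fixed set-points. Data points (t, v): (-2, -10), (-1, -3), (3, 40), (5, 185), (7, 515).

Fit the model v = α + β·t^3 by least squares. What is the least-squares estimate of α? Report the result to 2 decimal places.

The normal equations are: 5·α + 486·β = 727;  486·α + 134068·β = 200933.
det = 5·134068 − 486² = 434144.
α = (727·134068 − 486·200933)/434144 = -93001/217072; β = (5·200933 − 486·727)/434144 = 651343/434144.

α = -0.43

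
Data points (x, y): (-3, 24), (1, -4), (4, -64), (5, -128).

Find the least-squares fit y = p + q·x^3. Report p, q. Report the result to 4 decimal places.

Sums needed: Σ1 = 4, Σx^3 = 163, Σx^3·x^3 = 20451.
For Mᵀy: Σy = -172, Σx^3·y = -20748.
Δ = 4·20451 − 163² = 55235.
p = ((-172)·20451 − 163·(-20748))/55235 = -135648/55235; q = (4·(-20748) − 163·(-172))/55235 = -54956/55235.

p = -2.4558, q = -0.9949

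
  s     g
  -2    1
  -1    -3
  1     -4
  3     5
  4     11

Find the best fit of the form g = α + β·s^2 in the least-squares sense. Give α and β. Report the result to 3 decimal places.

α = -3.941, β = 0.958

From the data, Σ1 = 5, Σs^2 = 31, Σs^2·s^2 = 355.
Moment sums: Σg = 10, Σs^2·g = 218.
Determinant 5·355 − 31² = 814.
α = (10·355 − 31·218)/814 = -1604/407; β = (5·218 − 31·10)/814 = 390/407.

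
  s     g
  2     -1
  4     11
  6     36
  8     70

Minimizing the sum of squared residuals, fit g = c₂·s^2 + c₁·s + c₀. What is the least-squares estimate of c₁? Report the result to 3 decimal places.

c₁ = -1.850

Entries of XᵀX: Σs^2·s^2 = 5664, Σs^2·s = 800, Σs^2 = 120, Σs·s = 120, Σs = 20, Σ1 = 4.
For Xᵀg: Σs^2·g = 5948, Σs·g = 818, Σg = 116.
XᵀX·[c₂, c₁, c₀]ᵀ = Xᵀg becomes [[5664, 800, 120]; [800, 120, 20]; [120, 20, 4]]·[c₂, c₁, c₀]ᵀ = [5948, 818, 116]ᵀ.
Solving the 3×3 system (Gaussian elimination) gives c₂ = 11/8, c₁ = -37/20, c₀ = -3.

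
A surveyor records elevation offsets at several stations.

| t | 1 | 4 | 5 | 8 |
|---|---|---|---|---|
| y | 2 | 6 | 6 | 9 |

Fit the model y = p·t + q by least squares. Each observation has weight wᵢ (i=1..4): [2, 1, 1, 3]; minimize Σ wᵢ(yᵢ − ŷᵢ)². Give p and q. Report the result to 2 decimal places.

Setting ∂/∂p … = 0 gives: 235·p + 35·q = 274;  35·p + 7·q = 43.
(Σwᵢ·t·t = 235, Σwᵢ·t = 35, Σwᵢ·1 = 7, Σwᵢ·t·y = 274, Σwᵢ·y = 43.)
Determinant 235·7 − 35² = 420.
p = (274·7 − 35·43)/420 = 59/60; q = (235·43 − 35·274)/420 = 103/84.

p = 0.98, q = 1.23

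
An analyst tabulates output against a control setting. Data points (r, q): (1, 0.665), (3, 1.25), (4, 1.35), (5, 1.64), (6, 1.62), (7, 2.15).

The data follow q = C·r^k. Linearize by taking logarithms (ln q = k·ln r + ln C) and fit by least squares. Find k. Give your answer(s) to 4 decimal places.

k = 0.5561

With ln qᵢ as the transformed response and ln rᵢ as the regressor:
Σln r = 7.8320, Σ(ln r)² = 12.7160, Σln q = 1.8579, Σln r·ln q = 3.8113.
Equations: 12.7160·k + 7.8320·ln C = 3.8113;  7.8320·k + 6·ln C = 1.8579.
Solving (det = 14.9557): k = 0.55610, ln C = -0.41625.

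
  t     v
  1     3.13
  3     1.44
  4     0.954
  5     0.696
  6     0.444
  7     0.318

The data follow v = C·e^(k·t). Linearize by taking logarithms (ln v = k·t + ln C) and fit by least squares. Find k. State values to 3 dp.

Linearized form: ln v = k·t + ln C. From the 6 transformed points,
Σt = 26.0000, Σ(t)² = 136.0000, Σln v = -0.8615, Σt·ln v = -12.6569.
Equations: 136.0000·k + 26.0000·ln C = -12.6569;  26.0000·k + 6·ln C = -0.8615.
Δ = 136.0000·6 − (26.0000)² = 140.0000; k = (-12.6569·6 − 26.0000·-0.8615)/140.0000 = -0.38246, ln C = (136.0000·-0.8615 − 26.0000·-12.6569)/140.0000 = 1.51373.

k = -0.382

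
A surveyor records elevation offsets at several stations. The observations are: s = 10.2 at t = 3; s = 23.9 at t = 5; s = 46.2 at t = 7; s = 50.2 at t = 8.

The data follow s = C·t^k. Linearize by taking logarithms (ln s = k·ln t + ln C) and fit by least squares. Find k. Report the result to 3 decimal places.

k = 1.683

Let Y = ln s. Fitting Y = k·ln t + ln C by least squares:
Σln t = 6.7334, Σ(ln t)² = 11.9079, Σln s = 13.2453, Σln t·ln s = 23.2613.
Normal system: [[11.9079, 6.7334]; [6.7334, 4]]·[k, ln C]ᵀ = [23.2613, 13.2453]ᵀ.
Slope k = (n·Σln t·ln s − Σln t·Σln s)/(n·Σ(ln t)² − (Σln t)²) = (4·23.2613 − 6.7334·13.2453)/2.2928 = 1.68335; ln C = (Σln s − k·Σln t)/n = 0.47766.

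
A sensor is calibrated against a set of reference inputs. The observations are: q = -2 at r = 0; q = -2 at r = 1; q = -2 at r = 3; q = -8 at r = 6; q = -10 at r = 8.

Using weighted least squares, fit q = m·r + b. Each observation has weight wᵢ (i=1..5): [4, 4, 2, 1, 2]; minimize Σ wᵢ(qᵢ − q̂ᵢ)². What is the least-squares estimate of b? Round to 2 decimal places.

b = -1.17

The normal system MᵀWM·[m, b]ᵀ = MᵀWq is [[186, 32]; [32, 13]]·[m, b]ᵀ = [-228, -48]ᵀ.
det = 186·13 − 32² = 1394.
m = ((-228)·13 − 32·(-48))/1394 = -42/41; b = (186·(-48) − 32·(-228))/1394 = -48/41.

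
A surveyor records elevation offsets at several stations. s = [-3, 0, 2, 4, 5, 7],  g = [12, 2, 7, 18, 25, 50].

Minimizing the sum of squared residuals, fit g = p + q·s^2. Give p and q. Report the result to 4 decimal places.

p = 2.5669, q = 0.9573

Compute the Gram sums: Σ1 = 6, Σs^2 = 103, Σs^2·s^2 = 3379.
And Σg = 114, Σs^2·g = 3499.
AᵀA·[p, q]ᵀ = Aᵀg becomes [[6, 103]; [103, 3379]]·[p, q]ᵀ = [114, 3499]ᵀ.
Eliminating q: 3379·(row 1) − 103·(row 2) gives 9665·p = 3379·114 − 103·3499 = 24809, so p = 24809/9665.
Then q = (3499 − 103·(24809/9665))/3379 = 9252/9665.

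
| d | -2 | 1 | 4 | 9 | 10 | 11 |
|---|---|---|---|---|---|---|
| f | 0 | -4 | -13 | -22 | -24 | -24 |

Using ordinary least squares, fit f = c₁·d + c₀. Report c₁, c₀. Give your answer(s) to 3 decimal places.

c₁ = -1.975, c₀ = -3.636

Setting ∂/∂c₁ … = 0 gives: 323·c₁ + 33·c₀ = -758;  33·c₁ + 6·c₀ = -87.
Eliminating c₀: 6·(row 1) − 33·(row 2) gives 849·c₁ = 6·(-758) − 33·(-87) = -1677, so c₁ = -559/283.
Then c₀ = ((-87) − 33·(-559/283))/6 = -1029/283.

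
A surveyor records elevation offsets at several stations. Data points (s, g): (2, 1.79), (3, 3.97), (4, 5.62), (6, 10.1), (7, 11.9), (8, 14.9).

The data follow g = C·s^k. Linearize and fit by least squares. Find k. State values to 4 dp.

k = 1.4769

Taking logs, ln g = k·ln s + ln C, so regress ln g on ln s.
Σln s = 8.9952, Σ(ln s)² = 14.9303, Σln g = 11.1777, Σln s·ln g = 18.8914.
Equations: 14.9303·k + 8.9952·ln C = 18.8914;  8.9952·k + 6·ln C = 11.1777.
Slope k = (n·Σln s·ln g − Σln s·Σln g)/(n·Σ(ln s)² − (Σln s)²) = (6·18.8914 − 8.9952·11.1777)/8.6686 = 1.47694; ln C = (Σln g − k·Σln s)/n = -0.35127.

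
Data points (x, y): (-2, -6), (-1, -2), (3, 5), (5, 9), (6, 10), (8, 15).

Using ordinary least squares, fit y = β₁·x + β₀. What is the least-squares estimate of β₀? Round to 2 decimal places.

β₀ = -1.09

From the data, Σx·x = 139, Σx = 19, Σ1 = 6.
Right-hand side: Σx·y = 254, Σy = 31.
So AᵀA·[β₁, β₀]ᵀ = Aᵀy: [[139, 19]; [19, 6]]·[β₁, β₀]ᵀ = [254, 31]ᵀ.
Δ = 139·6 − 19² = 473.
β₁ = (254·6 − 19·31)/473 = 85/43; β₀ = (139·31 − 19·254)/473 = -47/43.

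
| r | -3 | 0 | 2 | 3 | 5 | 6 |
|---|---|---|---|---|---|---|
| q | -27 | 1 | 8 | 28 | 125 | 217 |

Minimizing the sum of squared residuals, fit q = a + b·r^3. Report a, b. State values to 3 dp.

a = 0.408, b = 1.002

MᵀM·[a, b]ᵀ = Mᵀq reads: 6·a + 349·b = 352;  349·a + 63803·b = 64046.
det = 6·63803 − 349² = 261017.
a = (352·63803 − 349·64046)/261017 = 106602/261017; b = (6·64046 − 349·352)/261017 = 261428/261017.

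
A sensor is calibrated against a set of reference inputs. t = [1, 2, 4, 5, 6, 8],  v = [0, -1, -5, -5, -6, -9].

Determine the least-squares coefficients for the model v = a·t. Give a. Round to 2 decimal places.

a = -1.06

Normal-equation sums: Σt·t = 146.
For Mᵀv: Σt·v = -155.
Normal equations: [[146]]·[a]ᵀ = [-155]ᵀ.
Hence a = -155 / 146 ≈ -1.06164.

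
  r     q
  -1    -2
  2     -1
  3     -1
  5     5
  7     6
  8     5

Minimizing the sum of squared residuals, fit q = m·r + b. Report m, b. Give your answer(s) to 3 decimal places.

m = 1.000, b = -2.000

Compute the Gram sums: Σr·r = 152, Σr = 24, Σ1 = 6.
Right-hand side: Σr·q = 104, Σq = 12.
So AᵀA·[m, b]ᵀ = Aᵀq: [[152, 24]; [24, 6]]·[m, b]ᵀ = [104, 12]ᵀ.
Δ = 152·6 − 24² = 336.
m = (104·6 − 24·12)/336 = 1; b = (152·12 − 24·104)/336 = -2.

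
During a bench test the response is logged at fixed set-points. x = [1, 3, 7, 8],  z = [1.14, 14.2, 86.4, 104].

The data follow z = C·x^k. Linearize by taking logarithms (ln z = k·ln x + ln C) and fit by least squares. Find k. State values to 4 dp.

k = 2.1866

Taking logs, ln z = k·ln x + ln C, so regress ln z on ln x.
Σln x = 5.1240, Σ(ln x)² = 9.3176, Σln z = 11.8876, Σln x·ln z = 21.2494.
Equations: 9.3176·k + 5.1240·ln C = 21.2494;  5.1240·k + 4·ln C = 11.8876.
Δ = 9.3176·4 − (5.1240)² = 11.0154; k = (21.2494·4 − 5.1240·11.8876)/11.0154 = 2.18656, ln C = (9.3176·11.8876 − 5.1240·21.2494)/11.0154 = 0.17095.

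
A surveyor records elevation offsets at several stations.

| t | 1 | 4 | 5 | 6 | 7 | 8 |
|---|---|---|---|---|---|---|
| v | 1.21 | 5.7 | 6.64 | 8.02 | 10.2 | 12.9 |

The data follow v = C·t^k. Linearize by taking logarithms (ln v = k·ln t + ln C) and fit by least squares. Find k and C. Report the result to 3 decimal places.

Linearized form: ln v = k·ln t + ln C. From the 6 transformed points,
Σln t = 8.8128, Σ(ln t)² = 15.8331, Σln v = 10.7858, Σln t·ln v = 19.0267.
Normal system: [[15.8331, 8.8128]; [8.8128, 6]]·[k, ln C]ᵀ = [19.0267, 10.7858]ᵀ.
Slope k = (n·Σln t·ln v − Σln t·Σln v)/(n·Σ(ln t)² − (Σln t)²) = (6·19.0267 − 8.8128·10.7858)/17.3327 = 1.10239; ln C = (Σln v − k·Σln t)/n = 0.17843, so C = exp(0.17843) = 1.19534.

k = 1.102, C = 1.195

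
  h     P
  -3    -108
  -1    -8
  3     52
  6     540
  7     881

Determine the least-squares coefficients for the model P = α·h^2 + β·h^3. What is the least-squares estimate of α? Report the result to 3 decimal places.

α = -3.049

With design matrix A, AᵀA = [[3860, 24582]; [24582, 165764]] and AᵀP = [62097, 423151]ᵀ.
Eliminating β: 165764·(row 1) − 24582·(row 2) gives 35574316·α = 165764·62097 − 24582·423151 = -108450774, so α = -1465551/480734.
Then β = (423151 − 24582·(-1465551/480734))/165764 = 1444519/480734.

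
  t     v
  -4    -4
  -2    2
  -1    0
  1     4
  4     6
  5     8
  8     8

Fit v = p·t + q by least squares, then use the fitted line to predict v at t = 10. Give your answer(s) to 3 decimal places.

v̂ = 11.594

Setting ∂/∂p … = 0 gives: 127·p + 11·q = 144;  11·p + 7·q = 24.
(Σt·t = 127, Σt = 11, Σ1 = 7, Σt·v = 144, Σv = 24.)
Δ = 127·7 − 11² = 768.
p = (144·7 − 11·24)/768 = 31/32; q = (127·24 − 11·144)/768 = 61/32.
At t = 10: v̂ = (31/32)·(10) + (61/32)·(1) = 371/32.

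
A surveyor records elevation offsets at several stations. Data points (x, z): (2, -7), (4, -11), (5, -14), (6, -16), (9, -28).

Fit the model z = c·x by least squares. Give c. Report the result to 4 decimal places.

The normal system MᵀM·[c]ᵀ = Mᵀz is [[162]]·[c]ᵀ = [-476]ᵀ.
Hence c = -476 / 162 ≈ -2.93827.

c = -2.9383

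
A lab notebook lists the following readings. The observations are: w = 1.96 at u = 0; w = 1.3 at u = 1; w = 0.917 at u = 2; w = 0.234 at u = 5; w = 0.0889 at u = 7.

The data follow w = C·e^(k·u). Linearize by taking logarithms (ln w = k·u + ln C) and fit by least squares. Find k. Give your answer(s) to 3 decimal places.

k = -0.442

Linearized form: ln w = k·u + ln C. From the 5 transformed points,
AᵀA = [[79.0000, 15.0000]; [15.0000, 5]], rhs = [-24.1148, -3.0240]ᵀ  (here Σu = 15.0000, Σ(u)² = 79.0000, Σln w = -3.0240, Σu·ln w = -24.1148).
Δ = 79.0000·5 − (15.0000)² = 170.0000; k = (-24.1148·5 − 15.0000·-3.0240)/170.0000 = -0.44243, ln C = (79.0000·-3.0240 − 15.0000·-24.1148)/170.0000 = 0.72250.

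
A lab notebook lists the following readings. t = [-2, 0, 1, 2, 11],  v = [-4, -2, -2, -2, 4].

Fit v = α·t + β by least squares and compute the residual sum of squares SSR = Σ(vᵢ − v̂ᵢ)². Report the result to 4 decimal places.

Setting ∂/∂α … = 0 gives: 130·α + 12·β = 46;  12·α + 5·β = -6.
(Σt·t = 130, Σt = 12, Σ1 = 5, Σt·v = 46, Σv = -6.)
Δ = 130·5 − 12² = 506.
α = (46·5 − 12·(-6))/506 = 151/253; β = (130·(-6) − 12·46)/506 = -666/253.
Residuals: -4/23, 160/253, 9/253, -142/253, 17/253; SSR = 190/253.

SSR = 0.7510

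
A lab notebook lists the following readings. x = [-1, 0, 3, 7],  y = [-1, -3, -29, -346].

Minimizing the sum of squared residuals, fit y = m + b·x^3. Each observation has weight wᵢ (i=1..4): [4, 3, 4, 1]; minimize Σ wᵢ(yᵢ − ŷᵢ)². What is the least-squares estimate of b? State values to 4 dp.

Normal-equation sums: Σwᵢ·1 = 12, Σwᵢ·x^3 = 447, Σwᵢ·x^3·x^3 = 120569.
For MᵀWy: Σwᵢ·y = -475, Σwᵢ·x^3·y = -121806.
Δ = 12·120569 − 447² = 1247019.
m = ((-475)·120569 − 447·(-121806))/1247019 = -2822993/1247019; b = (12·(-121806) − 447·(-475))/1247019 = -416449/415673.

b = -1.0019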